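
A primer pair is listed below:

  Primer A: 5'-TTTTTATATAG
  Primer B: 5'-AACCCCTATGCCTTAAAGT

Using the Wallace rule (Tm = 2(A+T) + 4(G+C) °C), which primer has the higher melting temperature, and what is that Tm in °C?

Primer A: A+T=10, G+C=1 → Tm = 2(10)+4(1) = 24°C
Primer B: A+T=11, G+C=8 → Tm = 2(11)+4(8) = 54°C
24°C vs 54°C → primer B is higher.

Primer B, 54°C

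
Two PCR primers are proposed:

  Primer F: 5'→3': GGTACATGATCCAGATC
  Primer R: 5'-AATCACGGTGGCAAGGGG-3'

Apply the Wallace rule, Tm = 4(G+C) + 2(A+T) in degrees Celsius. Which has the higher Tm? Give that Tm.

Primer R, 58°C

Primer F: A+T=9, G+C=8 → Tm = 2(9)+4(8) = 50°C
Primer R: A+T=7, G+C=11 → Tm = 2(7)+4(11) = 58°C
50°C vs 58°C → primer R is higher.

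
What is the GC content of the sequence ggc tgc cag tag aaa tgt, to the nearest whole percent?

50%

G=6, C=3, T=4, A=5
G+C = 6 + 3 = 9 out of 18 bases
%GC = 9/18 × 100 = 50% ≈ 50%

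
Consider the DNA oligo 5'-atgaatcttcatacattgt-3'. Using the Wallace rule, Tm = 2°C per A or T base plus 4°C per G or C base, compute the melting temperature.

Counting bases: A=6, T=8, C=3, G=2
So N_AT = 14 and N_GC = 5.
Tm = 2(14) + 4(5) = 28 + 20 = 48°C

48°C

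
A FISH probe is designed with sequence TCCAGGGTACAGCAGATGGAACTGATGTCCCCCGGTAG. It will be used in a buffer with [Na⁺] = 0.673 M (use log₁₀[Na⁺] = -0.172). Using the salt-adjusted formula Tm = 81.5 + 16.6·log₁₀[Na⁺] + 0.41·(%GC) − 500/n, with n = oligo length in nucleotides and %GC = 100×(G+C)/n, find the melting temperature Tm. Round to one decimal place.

Length n = 38. Base counts: C=10, T=7, G=12, A=9
G+C = 22, so %GC = 22/38 × 100 = 57.895%
Salt term: 16.6 × (-0.172) = -2.855
GC term: 0.41 × 57.895 = 23.737; length term: −500/38 = −13.158
Tm = 81.5 + (-2.855) + 23.737 − 13.158 = 89.224 → 89.2°C

89.2°C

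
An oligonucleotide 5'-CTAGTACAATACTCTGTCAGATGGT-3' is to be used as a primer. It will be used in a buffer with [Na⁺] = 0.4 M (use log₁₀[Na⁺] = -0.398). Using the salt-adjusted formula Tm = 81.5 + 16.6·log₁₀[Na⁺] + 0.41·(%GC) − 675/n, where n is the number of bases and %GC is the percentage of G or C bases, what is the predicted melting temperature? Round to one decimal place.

64.3°C

Length n = 25. C=5, A=7, T=8, G=5
G+C = 10, so %GC = 10/25 × 100 = 40%
Salt term: 16.6 × (-0.398) = -6.607
GC term: 0.41 × 40 = 16.4; length term: −675/25 = −27
Tm = 81.5 + (-6.607) + 16.4 − 27 = 64.293 → 64.3°C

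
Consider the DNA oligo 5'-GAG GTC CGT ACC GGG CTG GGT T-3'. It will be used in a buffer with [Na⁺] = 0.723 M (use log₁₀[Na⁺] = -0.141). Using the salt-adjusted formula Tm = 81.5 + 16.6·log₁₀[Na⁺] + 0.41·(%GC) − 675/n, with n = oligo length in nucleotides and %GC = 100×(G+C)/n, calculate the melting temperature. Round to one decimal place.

76.4°C

Length n = 22. G=10, T=5, A=2, C=5
G+C = 15, so %GC = 15/22 × 100 = 68.182%
Salt term: 16.6 × (-0.141) = -2.341
GC term: 0.41 × 68.182 = 27.955; length term: −675/22 = −30.682
Tm = 81.5 + (-2.341) + 27.955 − 30.682 = 76.432 → 76.4°C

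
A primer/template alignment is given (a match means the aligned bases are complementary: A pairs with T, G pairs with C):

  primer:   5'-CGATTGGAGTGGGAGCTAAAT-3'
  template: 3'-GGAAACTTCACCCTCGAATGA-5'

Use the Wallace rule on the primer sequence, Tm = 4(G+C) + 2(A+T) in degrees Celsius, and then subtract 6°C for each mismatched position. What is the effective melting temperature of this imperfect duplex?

Primer base counts: A=6, T=5, G=8, C=2 → A+T=11, G+C=10
Perfect-match Tm = 2(11) + 4(10) = 22 + 40 = 62°C
Mismatches (positions where the bases are not complementary): 5 (at positions 2, 3, 7, 18, 20)
Effective Tm = 62 − 5×6 = 62 − 30 = 32°C

32°C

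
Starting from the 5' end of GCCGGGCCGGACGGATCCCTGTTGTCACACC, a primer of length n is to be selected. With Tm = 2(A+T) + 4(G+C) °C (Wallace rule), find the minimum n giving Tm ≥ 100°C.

First 29 bases: GCCGGGCCGGACGGATCCCTGTTGTCACA → Tm = 98°C (< 100°C)
First 30 bases: GCCGGGCCGGACGGATCCCTGTTGTCACAC → Tm = 102°C (≥ 100°C)
Each additional base adds 2°C (A/T) or 4°C (G/C), so Tm is non-decreasing in n; n = 30 is the first length to reach 100°C.

n = 30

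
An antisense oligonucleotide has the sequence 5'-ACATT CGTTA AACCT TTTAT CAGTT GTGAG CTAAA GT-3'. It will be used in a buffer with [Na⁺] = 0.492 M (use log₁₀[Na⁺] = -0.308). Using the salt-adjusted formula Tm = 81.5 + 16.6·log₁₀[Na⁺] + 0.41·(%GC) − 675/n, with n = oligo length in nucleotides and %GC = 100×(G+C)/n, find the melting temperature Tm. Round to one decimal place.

71.4°C

Length n = 37. Scanning the sequence gives A=11, T=14, C=6, G=6.
G+C = 12, so %GC = 12/37 × 100 = 32.432%
Salt term: 16.6 × (-0.308) = -5.113
GC term: 0.41 × 32.432 = 13.297; length term: −675/37 = −18.243
Tm = 81.5 + (-5.113) + 13.297 − 18.243 = 71.441 → 71.4°C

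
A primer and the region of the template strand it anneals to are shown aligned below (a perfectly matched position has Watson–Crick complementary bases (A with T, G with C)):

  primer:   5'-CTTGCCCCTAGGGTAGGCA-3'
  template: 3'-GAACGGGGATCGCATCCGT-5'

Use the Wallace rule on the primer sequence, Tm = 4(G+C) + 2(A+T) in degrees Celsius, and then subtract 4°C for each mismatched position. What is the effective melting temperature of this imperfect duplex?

58°C

Primer base counts: A=3, T=4, G=6, C=6 → A+T=7, G+C=12
Perfect-match Tm = 2(7) + 4(12) = 14 + 48 = 62°C
Mismatches (positions where the bases are not complementary): 1 (at position 12)
Effective Tm = 62 − 1×4 = 62 − 4 = 58°C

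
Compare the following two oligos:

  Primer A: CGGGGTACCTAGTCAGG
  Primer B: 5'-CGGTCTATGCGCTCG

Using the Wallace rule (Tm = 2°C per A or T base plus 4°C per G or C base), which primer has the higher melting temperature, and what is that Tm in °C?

Primer A, 56°C

Primer A: A+T=6, G+C=11 → Tm = 2(6)+4(11) = 56°C
Primer B: A+T=5, G+C=10 → Tm = 2(5)+4(10) = 50°C
56°C vs 50°C → primer A is higher.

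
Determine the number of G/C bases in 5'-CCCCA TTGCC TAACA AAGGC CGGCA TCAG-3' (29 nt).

Scanning the sequence gives T=4, A=8, G=6, C=11.
G+C = 6 + 11 = 17

17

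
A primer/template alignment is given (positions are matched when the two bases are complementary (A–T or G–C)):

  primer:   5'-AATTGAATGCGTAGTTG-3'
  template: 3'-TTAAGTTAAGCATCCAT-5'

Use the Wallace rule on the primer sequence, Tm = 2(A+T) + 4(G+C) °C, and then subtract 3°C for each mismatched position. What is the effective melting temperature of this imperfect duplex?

Primer base counts: A=5, T=6, G=5, C=1 → A+T=11, G+C=6
Perfect-match Tm = 2(11) + 4(6) = 22 + 24 = 46°C
Mismatches (positions where the bases are not complementary): 4 (at positions 5, 9, 15, 17)
Effective Tm = 46 − 4×3 = 46 − 12 = 34°C

34°C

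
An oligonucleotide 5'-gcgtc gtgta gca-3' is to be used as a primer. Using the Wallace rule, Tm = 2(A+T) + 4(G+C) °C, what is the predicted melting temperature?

G=5, C=3, A=2, T=3
So N_AT = 5 and N_GC = 8.
Tm = 2×5 + 4×8 = 42°C

42°C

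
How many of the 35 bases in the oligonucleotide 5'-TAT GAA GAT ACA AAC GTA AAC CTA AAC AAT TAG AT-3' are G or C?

T=8, A=18, G=4, C=5
Total G or C: 4 + 5 = 9

9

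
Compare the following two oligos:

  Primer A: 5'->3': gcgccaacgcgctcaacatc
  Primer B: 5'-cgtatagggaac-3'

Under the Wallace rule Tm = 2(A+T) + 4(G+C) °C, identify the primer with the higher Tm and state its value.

Primer A: A+T=7, G+C=13 → Tm = 2(7)+4(13) = 66°C
Primer B: A+T=6, G+C=6 → Tm = 2(6)+4(6) = 36°C
66°C vs 36°C → primer A is higher.

Primer A, 66°C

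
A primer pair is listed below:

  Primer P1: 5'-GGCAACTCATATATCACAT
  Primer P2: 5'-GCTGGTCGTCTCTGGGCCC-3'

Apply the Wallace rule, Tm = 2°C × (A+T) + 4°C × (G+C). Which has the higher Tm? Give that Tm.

Primer P2, 66°C

Primer P1: A+T=12, G+C=7 → Tm = 2(12)+4(7) = 52°C
Primer P2: A+T=5, G+C=14 → Tm = 2(5)+4(14) = 66°C
52°C vs 66°C → primer P2 is higher.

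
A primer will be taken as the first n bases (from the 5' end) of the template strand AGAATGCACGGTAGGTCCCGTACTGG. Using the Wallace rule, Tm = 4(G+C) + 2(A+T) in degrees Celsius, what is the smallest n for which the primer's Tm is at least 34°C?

n = 11

First 10 bases: AGAATGCACG → Tm = 30°C (< 34°C)
First 11 bases: AGAATGCACGG → Tm = 34°C (≥ 34°C)
Each additional base adds 2°C (A/T) or 4°C (G/C), so Tm is non-decreasing in n; n = 11 is the first length to reach 34°C.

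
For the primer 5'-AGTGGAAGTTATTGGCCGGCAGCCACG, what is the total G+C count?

16

Scanning the sequence gives A=6, G=10, C=6, T=5.
G+C = 10 + 6 = 16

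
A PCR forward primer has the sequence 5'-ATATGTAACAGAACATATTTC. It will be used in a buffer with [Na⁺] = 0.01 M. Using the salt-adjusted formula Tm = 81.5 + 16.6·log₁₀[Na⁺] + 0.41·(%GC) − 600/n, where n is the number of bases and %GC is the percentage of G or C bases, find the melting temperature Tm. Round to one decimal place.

29.5°C

Length n = 21. Counting bases: C=3, A=9, T=7, G=2
G+C = 5, so %GC = 5/21 × 100 = 23.81%
Salt term: 16.6 × (-2) = -33.2
GC term: 0.41 × 23.81 = 9.762; length term: −600/21 = −28.571
Tm = 81.5 + (-33.2) + 9.762 − 28.571 = 29.491 → 29.5°C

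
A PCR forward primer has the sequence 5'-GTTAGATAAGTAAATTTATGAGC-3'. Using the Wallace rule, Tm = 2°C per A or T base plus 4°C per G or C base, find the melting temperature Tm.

58°C

Base counts: G=5, C=1, T=8, A=9
AT pairs contribute 17, GC pairs contribute 6.
Tm = 4·6 + 2·17 = 24 + 34 = 58°C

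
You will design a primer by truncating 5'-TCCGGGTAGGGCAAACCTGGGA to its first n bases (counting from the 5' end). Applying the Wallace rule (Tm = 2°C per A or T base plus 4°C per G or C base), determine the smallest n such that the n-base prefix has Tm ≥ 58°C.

First 17 bases: TCCGGGTAGGGCAAACC → Tm = 56°C (< 58°C)
First 18 bases: TCCGGGTAGGGCAAACCT → Tm = 58°C (≥ 58°C)
Since every base adds ≥2°C, Tm only increases with n, so the threshold is first crossed at n = 18.

n = 18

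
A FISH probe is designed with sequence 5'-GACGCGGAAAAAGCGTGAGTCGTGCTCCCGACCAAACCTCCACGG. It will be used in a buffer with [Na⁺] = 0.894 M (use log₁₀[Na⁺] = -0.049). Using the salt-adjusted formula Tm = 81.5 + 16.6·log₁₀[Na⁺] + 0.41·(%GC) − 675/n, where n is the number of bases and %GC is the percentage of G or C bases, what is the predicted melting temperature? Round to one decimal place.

Length n = 45. Base counts: C=15, T=5, G=13, A=12
G+C = 28, so %GC = 28/45 × 100 = 62.222%
Salt term: 16.6 × (-0.049) = -0.813
GC term: 0.41 × 62.222 = 25.511; length term: −675/45 = −15
Tm = 81.5 + (-0.813) + 25.511 − 15 = 91.198 → 91.2°C

91.2°C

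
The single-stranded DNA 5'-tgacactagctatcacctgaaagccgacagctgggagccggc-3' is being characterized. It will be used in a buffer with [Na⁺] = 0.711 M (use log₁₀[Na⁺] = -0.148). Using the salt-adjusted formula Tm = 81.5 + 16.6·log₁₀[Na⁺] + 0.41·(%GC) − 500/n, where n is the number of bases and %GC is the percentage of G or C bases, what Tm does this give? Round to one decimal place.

Length n = 42. Base counts: T=6, A=11, C=13, G=12
G+C = 25, so %GC = 25/42 × 100 = 59.524%
Salt term: 16.6 × (-0.148) = -2.457
GC term: 0.41 × 59.524 = 24.405; length term: −500/42 = −11.905
Tm = 81.5 + (-2.457) + 24.405 − 11.905 = 91.543 → 91.5°C

91.5°C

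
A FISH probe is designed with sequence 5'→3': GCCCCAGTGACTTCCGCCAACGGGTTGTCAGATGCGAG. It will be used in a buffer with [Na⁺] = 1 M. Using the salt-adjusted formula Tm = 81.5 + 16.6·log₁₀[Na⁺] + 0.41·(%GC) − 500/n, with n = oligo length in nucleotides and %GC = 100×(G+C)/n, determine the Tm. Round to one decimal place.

Length n = 38. Scanning the sequence gives C=12, G=12, A=7, T=7.
G+C = 24, so %GC = 24/38 × 100 = 63.158%
Salt term: 16.6 × (0) = 0
GC term: 0.41 × 63.158 = 25.895; length term: −500/38 = −13.158
Tm = 81.5 + (0) + 25.895 − 13.158 = 94.237 → 94.2°C

94.2°C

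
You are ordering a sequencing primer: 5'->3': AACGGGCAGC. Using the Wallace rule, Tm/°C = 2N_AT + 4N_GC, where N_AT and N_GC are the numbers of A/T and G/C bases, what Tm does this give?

Scanning the sequence gives G=4, A=3, T=0, C=3.
A+T = 3, G+C = 7
Tm = 2×3 + 4×7 = 34°C

34°C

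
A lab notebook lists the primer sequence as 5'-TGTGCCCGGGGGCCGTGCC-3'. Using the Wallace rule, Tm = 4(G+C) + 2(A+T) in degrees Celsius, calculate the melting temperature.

Scanning the sequence gives G=9, A=0, C=7, T=3.
A+T = 3, G+C = 16
Tm = 4·16 + 2·3 = 64 + 6 = 70°C

70°C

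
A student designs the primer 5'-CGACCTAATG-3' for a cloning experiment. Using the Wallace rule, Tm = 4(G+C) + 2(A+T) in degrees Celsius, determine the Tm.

Counting bases: C=3, G=2, T=2, A=3
So N_AT = 5 and N_GC = 5.
Tm = 2(5) + 4(5) = 10 + 20 = 30°C

30°C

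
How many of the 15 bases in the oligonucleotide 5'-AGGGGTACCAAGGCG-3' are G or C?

10

Counting bases: G=7, C=3, A=4, T=1
Total G or C: 7 + 3 = 10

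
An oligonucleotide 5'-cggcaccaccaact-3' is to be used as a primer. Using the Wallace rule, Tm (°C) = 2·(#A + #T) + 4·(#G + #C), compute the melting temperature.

Base counts: G=2, A=4, T=1, C=7
AT pairs contribute 5, GC pairs contribute 9.
Tm = 2(5) + 4(9) = 10 + 36 = 46°C

46°C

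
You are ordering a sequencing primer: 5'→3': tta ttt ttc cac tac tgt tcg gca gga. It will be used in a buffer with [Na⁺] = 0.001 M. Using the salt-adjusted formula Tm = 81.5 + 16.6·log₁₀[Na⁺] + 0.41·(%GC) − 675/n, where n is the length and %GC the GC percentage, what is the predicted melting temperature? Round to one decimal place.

23.4°C

Length n = 27. Base counts: C=6, G=5, T=11, A=5
G+C = 11, so %GC = 11/27 × 100 = 40.741%
Salt term: 16.6 × (-3) = -49.8
GC term: 0.41 × 40.741 = 16.704; length term: −675/27 = −25
Tm = 81.5 + (-49.8) + 16.704 − 25 = 23.404 → 23.4°C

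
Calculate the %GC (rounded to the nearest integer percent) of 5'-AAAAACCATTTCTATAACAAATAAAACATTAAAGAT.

17%

Scanning the sequence gives C=5, T=9, G=1, A=21.
G+C = 1 + 5 = 6 out of 36 bases
%GC = 6/36 × 100 = 16.67% ≈ 17%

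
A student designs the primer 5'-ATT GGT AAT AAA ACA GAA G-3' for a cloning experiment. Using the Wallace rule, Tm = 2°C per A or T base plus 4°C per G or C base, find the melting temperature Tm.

Base counts: G=4, T=4, C=1, A=10
So N_AT = 14 and N_GC = 5.
Tm = 2×14 + 4×5 = 48°C

48°C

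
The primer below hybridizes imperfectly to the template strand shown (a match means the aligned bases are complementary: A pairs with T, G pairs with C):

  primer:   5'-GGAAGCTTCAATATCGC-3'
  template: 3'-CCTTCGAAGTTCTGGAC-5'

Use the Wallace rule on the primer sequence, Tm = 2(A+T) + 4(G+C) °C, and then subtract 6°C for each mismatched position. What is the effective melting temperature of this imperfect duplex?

26°C

Primer base counts: A=5, T=4, G=4, C=4 → A+T=9, G+C=8
Perfect-match Tm = 2(9) + 4(8) = 18 + 32 = 50°C
Mismatches (positions where the bases are not complementary): 4 (at positions 12, 14, 16, 17)
Effective Tm = 50 − 4×6 = 50 − 24 = 26°C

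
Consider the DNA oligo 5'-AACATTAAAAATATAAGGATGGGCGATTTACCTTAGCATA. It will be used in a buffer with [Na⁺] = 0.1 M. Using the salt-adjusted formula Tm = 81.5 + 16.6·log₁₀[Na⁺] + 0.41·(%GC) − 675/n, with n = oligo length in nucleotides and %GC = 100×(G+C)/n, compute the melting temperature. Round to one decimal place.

60.3°C

Length n = 40. C=5, T=11, G=7, A=17
G+C = 12, so %GC = 12/40 × 100 = 30%
Salt term: 16.6 × (-1) = -16.6
GC term: 0.41 × 30 = 12.3; length term: −675/40 = −16.875
Tm = 81.5 + (-16.6) + 12.3 − 16.875 = 60.325 → 60.3°C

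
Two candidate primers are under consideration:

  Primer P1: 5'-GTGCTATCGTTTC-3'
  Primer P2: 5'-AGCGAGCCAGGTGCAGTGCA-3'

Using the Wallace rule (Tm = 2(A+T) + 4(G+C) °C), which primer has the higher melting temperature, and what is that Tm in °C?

Primer P1: A+T=7, G+C=6 → Tm = 2(7)+4(6) = 38°C
Primer P2: A+T=7, G+C=13 → Tm = 2(7)+4(13) = 66°C
38°C vs 66°C → primer P2 is higher.

Primer P2, 66°C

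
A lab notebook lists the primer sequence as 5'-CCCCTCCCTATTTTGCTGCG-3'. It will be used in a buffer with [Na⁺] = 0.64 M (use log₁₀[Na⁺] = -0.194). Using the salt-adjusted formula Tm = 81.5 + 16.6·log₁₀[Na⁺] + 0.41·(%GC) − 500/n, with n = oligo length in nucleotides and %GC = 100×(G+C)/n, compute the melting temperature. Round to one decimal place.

Length n = 20. T=7, G=3, A=1, C=9
G+C = 12, so %GC = 12/20 × 100 = 60%
Salt term: 16.6 × (-0.194) = -3.22
GC term: 0.41 × 60 = 24.6; length term: −500/20 = −25
Tm = 81.5 + (-3.22) + 24.6 − 25 = 77.88 → 77.9°C

77.9°C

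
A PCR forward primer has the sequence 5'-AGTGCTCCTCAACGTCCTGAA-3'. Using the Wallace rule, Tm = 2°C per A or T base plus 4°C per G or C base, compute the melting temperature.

64°C

G=4, A=5, C=7, T=5
A+T = 10, G+C = 11
Tm = 2(10) + 4(11) = 20 + 44 = 64°C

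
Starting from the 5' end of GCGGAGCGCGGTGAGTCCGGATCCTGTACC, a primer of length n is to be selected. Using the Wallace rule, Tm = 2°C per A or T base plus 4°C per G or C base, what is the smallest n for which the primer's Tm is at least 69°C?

First 19 bases: GCGGAGCGCGGTGAGTCCG → Tm = 68°C (< 69°C)
First 20 bases: GCGGAGCGCGGTGAGTCCGG → Tm = 72°C (≥ 69°C)
Since every base adds ≥2°C, Tm only increases with n, so the threshold is first crossed at n = 20.

n = 20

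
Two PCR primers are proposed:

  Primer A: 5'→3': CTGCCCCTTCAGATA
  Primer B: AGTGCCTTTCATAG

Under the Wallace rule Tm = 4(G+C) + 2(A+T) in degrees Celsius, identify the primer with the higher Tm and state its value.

Primer A: A+T=7, G+C=8 → Tm = 2(7)+4(8) = 46°C
Primer B: A+T=8, G+C=6 → Tm = 2(8)+4(6) = 40°C
46°C vs 40°C → primer A is higher.

Primer A, 46°C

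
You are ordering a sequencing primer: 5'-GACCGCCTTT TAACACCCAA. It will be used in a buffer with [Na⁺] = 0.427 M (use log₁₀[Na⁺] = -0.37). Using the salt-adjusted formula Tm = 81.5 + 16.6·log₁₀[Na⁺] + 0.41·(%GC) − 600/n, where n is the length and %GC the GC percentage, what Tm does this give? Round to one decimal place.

Length n = 20. Scanning the sequence gives T=4, A=6, G=2, C=8.
G+C = 10, so %GC = 10/20 × 100 = 50%
Salt term: 16.6 × (-0.37) = -6.142
GC term: 0.41 × 50 = 20.5; length term: −600/20 = −30
Tm = 81.5 + (-6.142) + 20.5 − 30 = 65.858 → 65.9°C

65.9°C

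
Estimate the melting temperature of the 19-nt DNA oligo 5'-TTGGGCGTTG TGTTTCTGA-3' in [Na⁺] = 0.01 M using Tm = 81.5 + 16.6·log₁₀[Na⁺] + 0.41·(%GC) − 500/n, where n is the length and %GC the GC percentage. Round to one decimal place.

41.4°C

Length n = 19. Scanning the sequence gives G=7, T=9, C=2, A=1.
G+C = 9, so %GC = 9/19 × 100 = 47.368%
Salt term: 16.6 × (-2) = -33.2
GC term: 0.41 × 47.368 = 19.421; length term: −500/19 = −26.316
Tm = 81.5 + (-33.2) + 19.421 − 26.316 = 41.405 → 41.4°C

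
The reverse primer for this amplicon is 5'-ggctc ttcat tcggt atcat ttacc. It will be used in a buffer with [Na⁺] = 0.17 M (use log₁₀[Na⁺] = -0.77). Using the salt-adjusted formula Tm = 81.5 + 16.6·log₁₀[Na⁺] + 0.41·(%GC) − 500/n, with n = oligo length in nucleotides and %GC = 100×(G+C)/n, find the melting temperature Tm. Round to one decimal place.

Length n = 25. Counting bases: C=7, G=4, T=10, A=4
G+C = 11, so %GC = 11/25 × 100 = 44%
Salt term: 16.6 × (-0.77) = -12.782
GC term: 0.41 × 44 = 18.04; length term: −500/25 = −20
Tm = 81.5 + (-12.782) + 18.04 − 20 = 66.758 → 66.8°C

66.8°C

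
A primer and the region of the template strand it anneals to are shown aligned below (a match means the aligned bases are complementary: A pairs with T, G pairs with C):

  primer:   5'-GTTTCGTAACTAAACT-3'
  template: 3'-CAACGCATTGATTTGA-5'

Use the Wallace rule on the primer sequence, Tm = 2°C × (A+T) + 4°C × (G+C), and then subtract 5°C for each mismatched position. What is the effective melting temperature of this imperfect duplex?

Primer base counts: A=5, T=6, G=2, C=3 → A+T=11, G+C=5
Perfect-match Tm = 2(11) + 4(5) = 22 + 20 = 42°C
Mismatches (positions where the bases are not complementary): 1 (at position 4)
Effective Tm = 42 − 1×5 = 42 − 5 = 37°C

37°C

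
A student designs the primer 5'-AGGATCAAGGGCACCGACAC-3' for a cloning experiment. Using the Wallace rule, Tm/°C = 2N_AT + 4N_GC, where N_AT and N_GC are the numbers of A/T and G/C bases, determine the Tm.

C=6, G=6, A=7, T=1
AT pairs contribute 8, GC pairs contribute 12.
Tm = 2×8 + 4×12 = 64°C

64°C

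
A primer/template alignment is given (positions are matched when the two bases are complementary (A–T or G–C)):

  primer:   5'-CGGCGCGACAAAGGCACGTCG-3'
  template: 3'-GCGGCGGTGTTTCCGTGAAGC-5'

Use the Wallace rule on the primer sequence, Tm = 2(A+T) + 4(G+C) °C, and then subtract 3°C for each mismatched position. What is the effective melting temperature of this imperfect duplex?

63°C

Primer base counts: A=5, T=1, G=8, C=7 → A+T=6, G+C=15
Perfect-match Tm = 2(6) + 4(15) = 12 + 60 = 72°C
Mismatches (positions where the bases are not complementary): 3 (at positions 3, 7, 18)
Effective Tm = 72 − 3×3 = 72 − 9 = 63°C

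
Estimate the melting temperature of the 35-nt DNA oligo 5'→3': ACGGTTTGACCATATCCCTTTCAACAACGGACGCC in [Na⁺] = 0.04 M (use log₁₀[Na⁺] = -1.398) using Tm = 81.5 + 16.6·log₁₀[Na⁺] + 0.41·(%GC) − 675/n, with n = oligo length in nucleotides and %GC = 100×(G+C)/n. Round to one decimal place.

60.1°C

Length n = 35. Base counts: T=8, A=9, C=12, G=6
G+C = 18, so %GC = 18/35 × 100 = 51.429%
Salt term: 16.6 × (-1.398) = -23.207
GC term: 0.41 × 51.429 = 21.086; length term: −675/35 = −19.286
Tm = 81.5 + (-23.207) + 21.086 − 19.286 = 60.093 → 60.1°C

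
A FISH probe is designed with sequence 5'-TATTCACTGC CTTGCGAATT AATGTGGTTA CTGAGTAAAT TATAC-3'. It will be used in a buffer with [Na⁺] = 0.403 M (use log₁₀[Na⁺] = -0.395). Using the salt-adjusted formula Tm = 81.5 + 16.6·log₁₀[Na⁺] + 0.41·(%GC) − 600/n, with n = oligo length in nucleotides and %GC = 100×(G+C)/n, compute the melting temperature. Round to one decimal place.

Length n = 45. Counting bases: G=8, T=17, C=7, A=13
G+C = 15, so %GC = 15/45 × 100 = 33.333%
Salt term: 16.6 × (-0.395) = -6.557
GC term: 0.41 × 33.333 = 13.667; length term: −600/45 = −13.333
Tm = 81.5 + (-6.557) + 13.667 − 13.333 = 75.277 → 75.3°C

75.3°C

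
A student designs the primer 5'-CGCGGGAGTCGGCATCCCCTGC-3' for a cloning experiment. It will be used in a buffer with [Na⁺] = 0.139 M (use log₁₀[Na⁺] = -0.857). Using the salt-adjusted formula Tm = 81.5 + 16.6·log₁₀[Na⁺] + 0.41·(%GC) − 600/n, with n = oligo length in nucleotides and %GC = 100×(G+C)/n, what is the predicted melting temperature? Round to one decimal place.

71.7°C

Length n = 22. T=3, A=2, C=9, G=8
G+C = 17, so %GC = 17/22 × 100 = 77.273%
Salt term: 16.6 × (-0.857) = -14.226
GC term: 0.41 × 77.273 = 31.682; length term: −600/22 = −27.273
Tm = 81.5 + (-14.226) + 31.682 − 27.273 = 71.683 → 71.7°C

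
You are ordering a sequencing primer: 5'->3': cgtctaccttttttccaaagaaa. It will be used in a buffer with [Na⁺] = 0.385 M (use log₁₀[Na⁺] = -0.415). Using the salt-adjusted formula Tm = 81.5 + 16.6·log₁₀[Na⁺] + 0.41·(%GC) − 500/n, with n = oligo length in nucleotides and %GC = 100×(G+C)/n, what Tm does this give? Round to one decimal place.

67.1°C

Length n = 23. T=8, C=6, G=2, A=7
G+C = 8, so %GC = 8/23 × 100 = 34.783%
Salt term: 16.6 × (-0.415) = -6.889
GC term: 0.41 × 34.783 = 14.261; length term: −500/23 = −21.739
Tm = 81.5 + (-6.889) + 14.261 − 21.739 = 67.133 → 67.1°C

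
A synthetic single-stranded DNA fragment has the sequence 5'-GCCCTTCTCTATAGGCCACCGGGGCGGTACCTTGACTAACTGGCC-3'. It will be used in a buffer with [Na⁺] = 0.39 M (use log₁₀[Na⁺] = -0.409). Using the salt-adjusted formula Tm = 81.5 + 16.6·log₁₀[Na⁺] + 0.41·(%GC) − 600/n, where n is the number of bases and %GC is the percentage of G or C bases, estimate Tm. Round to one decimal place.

86.9°C

Length n = 45. A=7, T=10, G=12, C=16
G+C = 28, so %GC = 28/45 × 100 = 62.222%
Salt term: 16.6 × (-0.409) = -6.789
GC term: 0.41 × 62.222 = 25.511; length term: −600/45 = −13.333
Tm = 81.5 + (-6.789) + 25.511 − 13.333 = 86.889 → 86.9°C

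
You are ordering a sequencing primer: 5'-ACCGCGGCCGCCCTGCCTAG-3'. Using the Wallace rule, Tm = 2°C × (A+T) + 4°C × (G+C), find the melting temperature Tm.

72°C

Base counts: A=2, G=6, T=2, C=10
A+T = 4, G+C = 16
Tm = 4·16 + 2·4 = 64 + 8 = 72°C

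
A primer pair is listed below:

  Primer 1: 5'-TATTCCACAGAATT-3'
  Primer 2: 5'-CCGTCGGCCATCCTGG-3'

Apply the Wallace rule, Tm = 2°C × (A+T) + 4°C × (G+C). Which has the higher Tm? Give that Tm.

Primer 1: A+T=10, G+C=4 → Tm = 2(10)+4(4) = 36°C
Primer 2: A+T=4, G+C=12 → Tm = 2(4)+4(12) = 56°C
36°C vs 56°C → primer 2 is higher.

Primer 2, 56°C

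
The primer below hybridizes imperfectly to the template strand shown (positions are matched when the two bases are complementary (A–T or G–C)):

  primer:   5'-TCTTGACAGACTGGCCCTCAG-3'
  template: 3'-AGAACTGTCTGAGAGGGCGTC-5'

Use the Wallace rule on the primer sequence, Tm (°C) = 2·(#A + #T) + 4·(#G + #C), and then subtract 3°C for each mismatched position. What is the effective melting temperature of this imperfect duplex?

Primer base counts: A=4, T=5, G=5, C=7 → A+T=9, G+C=12
Perfect-match Tm = 2(9) + 4(12) = 18 + 48 = 66°C
Mismatches (positions where the bases are not complementary): 3 (at positions 13, 14, 18)
Effective Tm = 66 − 3×3 = 66 − 9 = 57°C

57°C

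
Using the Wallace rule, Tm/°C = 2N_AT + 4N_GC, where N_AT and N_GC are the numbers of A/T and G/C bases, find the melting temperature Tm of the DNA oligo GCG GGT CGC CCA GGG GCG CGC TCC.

Scanning the sequence gives C=10, T=2, G=11, A=1.
So N_AT = 3 and N_GC = 21.
Tm = 2×3 + 4×21 = 90°C

90°C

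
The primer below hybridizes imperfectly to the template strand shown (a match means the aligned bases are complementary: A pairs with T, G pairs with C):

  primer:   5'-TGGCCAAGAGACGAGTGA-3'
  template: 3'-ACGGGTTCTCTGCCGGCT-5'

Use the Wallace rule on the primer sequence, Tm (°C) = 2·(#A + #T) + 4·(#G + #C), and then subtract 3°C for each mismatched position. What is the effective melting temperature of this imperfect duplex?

44°C

Primer base counts: A=6, T=2, G=7, C=3 → A+T=8, G+C=10
Perfect-match Tm = 2(8) + 4(10) = 16 + 40 = 56°C
Mismatches (positions where the bases are not complementary): 4 (at positions 3, 14, 15, 16)
Effective Tm = 56 − 4×3 = 56 − 12 = 44°C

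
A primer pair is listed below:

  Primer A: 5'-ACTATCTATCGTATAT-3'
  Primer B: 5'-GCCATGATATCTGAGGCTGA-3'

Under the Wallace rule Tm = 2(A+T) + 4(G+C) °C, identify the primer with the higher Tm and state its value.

Primer A: A+T=12, G+C=4 → Tm = 2(12)+4(4) = 40°C
Primer B: A+T=10, G+C=10 → Tm = 2(10)+4(10) = 60°C
40°C vs 60°C → primer B is higher.

Primer B, 60°C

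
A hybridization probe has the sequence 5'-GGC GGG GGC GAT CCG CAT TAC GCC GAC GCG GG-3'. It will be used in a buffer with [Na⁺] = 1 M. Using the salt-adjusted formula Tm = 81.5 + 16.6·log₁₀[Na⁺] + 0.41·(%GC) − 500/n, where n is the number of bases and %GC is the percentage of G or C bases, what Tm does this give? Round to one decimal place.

Length n = 32. Scanning the sequence gives G=15, A=4, T=3, C=10.
G+C = 25, so %GC = 25/32 × 100 = 78.125%
Salt term: 16.6 × (0) = 0
GC term: 0.41 × 78.125 = 32.031; length term: −500/32 = −15.625
Tm = 81.5 + (0) + 32.031 − 15.625 = 97.906 → 97.9°C

97.9°C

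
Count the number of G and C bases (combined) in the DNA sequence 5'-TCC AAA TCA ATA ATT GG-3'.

T=5, C=3, G=2, A=7
G+C = 2 + 3 = 5

5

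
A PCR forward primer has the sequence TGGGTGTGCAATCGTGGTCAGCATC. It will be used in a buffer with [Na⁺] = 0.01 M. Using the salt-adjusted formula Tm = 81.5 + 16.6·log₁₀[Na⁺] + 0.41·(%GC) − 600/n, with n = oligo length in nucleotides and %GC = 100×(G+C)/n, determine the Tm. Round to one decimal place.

47.3°C

Length n = 25. Scanning the sequence gives A=4, T=7, G=9, C=5.
G+C = 14, so %GC = 14/25 × 100 = 56%
Salt term: 16.6 × (-2) = -33.2
GC term: 0.41 × 56 = 22.96; length term: −600/25 = −24
Tm = 81.5 + (-33.2) + 22.96 − 24 = 47.26 → 47.3°C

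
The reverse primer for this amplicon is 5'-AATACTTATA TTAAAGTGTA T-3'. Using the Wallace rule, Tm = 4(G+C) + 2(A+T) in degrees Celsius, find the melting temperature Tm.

Scanning the sequence gives C=1, G=2, T=9, A=9.
AT pairs contribute 18, GC pairs contribute 3.
Tm = 2×18 + 4×3 = 48°C

48°C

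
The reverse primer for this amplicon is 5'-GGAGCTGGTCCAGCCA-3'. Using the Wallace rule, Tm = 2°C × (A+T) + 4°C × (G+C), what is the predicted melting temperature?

Scanning the sequence gives C=5, G=6, A=3, T=2.
A+T = 5, G+C = 11
Tm = 4·11 + 2·5 = 44 + 10 = 54°C

54°C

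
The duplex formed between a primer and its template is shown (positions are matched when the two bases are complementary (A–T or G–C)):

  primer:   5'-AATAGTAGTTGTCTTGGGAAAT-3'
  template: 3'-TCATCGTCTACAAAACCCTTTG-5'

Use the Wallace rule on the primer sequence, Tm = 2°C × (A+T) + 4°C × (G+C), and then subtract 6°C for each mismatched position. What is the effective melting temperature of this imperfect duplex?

Primer base counts: A=7, T=8, G=6, C=1 → A+T=15, G+C=7
Perfect-match Tm = 2(15) + 4(7) = 30 + 28 = 58°C
Mismatches (positions where the bases are not complementary): 5 (at positions 2, 6, 9, 13, 22)
Effective Tm = 58 − 5×6 = 58 − 30 = 28°C

28°C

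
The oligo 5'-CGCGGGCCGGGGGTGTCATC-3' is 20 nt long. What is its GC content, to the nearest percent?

T=3, G=10, A=1, C=6
G+C = 10 + 6 = 16 out of 20 bases
%GC = 16/20 × 100 = 80% ≈ 80%

80%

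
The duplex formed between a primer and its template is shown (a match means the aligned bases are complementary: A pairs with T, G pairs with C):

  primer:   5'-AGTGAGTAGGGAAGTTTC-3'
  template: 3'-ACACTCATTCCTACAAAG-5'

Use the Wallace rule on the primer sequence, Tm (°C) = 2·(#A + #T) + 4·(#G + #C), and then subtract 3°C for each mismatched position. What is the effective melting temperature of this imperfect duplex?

Primer base counts: A=5, T=5, G=7, C=1 → A+T=10, G+C=8
Perfect-match Tm = 2(10) + 4(8) = 20 + 32 = 52°C
Mismatches (positions where the bases are not complementary): 3 (at positions 1, 9, 13)
Effective Tm = 52 − 3×3 = 52 − 9 = 43°C

43°C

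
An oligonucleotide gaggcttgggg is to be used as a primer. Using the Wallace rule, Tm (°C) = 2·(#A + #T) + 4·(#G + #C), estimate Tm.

A=1, C=1, T=2, G=7
AT pairs contribute 3, GC pairs contribute 8.
Tm = 4·8 + 2·3 = 32 + 6 = 38°C

38°C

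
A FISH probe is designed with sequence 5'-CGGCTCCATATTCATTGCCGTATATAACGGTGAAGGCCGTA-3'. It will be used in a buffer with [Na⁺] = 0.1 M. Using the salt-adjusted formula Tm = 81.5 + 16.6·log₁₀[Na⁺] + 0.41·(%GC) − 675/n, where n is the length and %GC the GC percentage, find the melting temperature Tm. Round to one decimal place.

68.4°C

Length n = 41. Base counts: T=11, C=10, G=10, A=10
G+C = 20, so %GC = 20/41 × 100 = 48.78%
Salt term: 16.6 × (-1) = -16.6
GC term: 0.41 × 48.78 = 20; length term: −675/41 = −16.463
Tm = 81.5 + (-16.6) + 20 − 16.463 = 68.437 → 68.4°C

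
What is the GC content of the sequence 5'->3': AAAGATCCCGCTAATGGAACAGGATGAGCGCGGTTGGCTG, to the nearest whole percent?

Counting bases: T=7, A=11, C=8, G=14
G+C = 14 + 8 = 22 out of 40 bases
%GC = 22/40 × 100 = 55% ≈ 55%

55%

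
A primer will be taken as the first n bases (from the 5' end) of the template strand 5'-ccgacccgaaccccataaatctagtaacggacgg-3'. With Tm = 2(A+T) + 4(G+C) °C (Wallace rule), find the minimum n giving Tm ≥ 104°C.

First 33 bases: CCGACCCGAACCCCATAAATCTAGTAACGGACG → Tm = 102°C (< 104°C)
First 34 bases: CCGACCCGAACCCCATAAATCTAGTAACGGACGG → Tm = 106°C (≥ 104°C)
Since every base adds ≥2°C, Tm only increases with n, so the threshold is first crossed at n = 34.

n = 34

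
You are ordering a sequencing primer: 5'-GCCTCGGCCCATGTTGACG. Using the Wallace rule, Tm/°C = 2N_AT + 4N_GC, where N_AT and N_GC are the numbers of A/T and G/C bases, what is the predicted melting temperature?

64°C

T=4, G=6, C=7, A=2
So N_AT = 6 and N_GC = 13.
Tm = 4·13 + 2·6 = 52 + 12 = 64°C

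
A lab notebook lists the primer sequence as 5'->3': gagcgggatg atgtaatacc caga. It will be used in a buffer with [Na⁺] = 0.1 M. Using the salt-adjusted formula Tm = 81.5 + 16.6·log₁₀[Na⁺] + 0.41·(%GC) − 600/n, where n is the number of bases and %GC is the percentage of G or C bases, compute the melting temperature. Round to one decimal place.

Length n = 24. Counting bases: G=8, T=4, A=8, C=4
G+C = 12, so %GC = 12/24 × 100 = 50%
Salt term: 16.6 × (-1) = -16.6
GC term: 0.41 × 50 = 20.5; length term: −600/24 = −25
Tm = 81.5 + (-16.6) + 20.5 − 25 = 60.4 → 60.4°C

60.4°C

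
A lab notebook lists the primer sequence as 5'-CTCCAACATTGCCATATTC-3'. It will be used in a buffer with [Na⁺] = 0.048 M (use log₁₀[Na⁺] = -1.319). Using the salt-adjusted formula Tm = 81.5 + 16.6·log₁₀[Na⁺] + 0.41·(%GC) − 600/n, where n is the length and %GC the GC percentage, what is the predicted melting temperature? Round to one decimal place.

Length n = 19. Base counts: T=6, A=5, G=1, C=7
G+C = 8, so %GC = 8/19 × 100 = 42.105%
Salt term: 16.6 × (-1.319) = -21.895
GC term: 0.41 × 42.105 = 17.263; length term: −600/19 = −31.579
Tm = 81.5 + (-21.895) + 17.263 − 31.579 = 45.289 → 45.3°C

45.3°C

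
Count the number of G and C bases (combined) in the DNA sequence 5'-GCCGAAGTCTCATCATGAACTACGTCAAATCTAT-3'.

14

Counting bases: T=9, C=9, G=5, A=11
Total G or C: 5 + 9 = 14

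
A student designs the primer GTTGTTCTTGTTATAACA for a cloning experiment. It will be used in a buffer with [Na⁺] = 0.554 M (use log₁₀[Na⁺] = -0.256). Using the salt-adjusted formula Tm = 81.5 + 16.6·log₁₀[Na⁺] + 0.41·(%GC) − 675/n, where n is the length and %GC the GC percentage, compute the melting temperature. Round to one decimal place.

Length n = 18. Counting bases: A=4, G=3, T=9, C=2
G+C = 5, so %GC = 5/18 × 100 = 27.778%
Salt term: 16.6 × (-0.256) = -4.25
GC term: 0.41 × 27.778 = 11.389; length term: −675/18 = −37.5
Tm = 81.5 + (-4.25) + 11.389 − 37.5 = 51.139 → 51.1°C

51.1°C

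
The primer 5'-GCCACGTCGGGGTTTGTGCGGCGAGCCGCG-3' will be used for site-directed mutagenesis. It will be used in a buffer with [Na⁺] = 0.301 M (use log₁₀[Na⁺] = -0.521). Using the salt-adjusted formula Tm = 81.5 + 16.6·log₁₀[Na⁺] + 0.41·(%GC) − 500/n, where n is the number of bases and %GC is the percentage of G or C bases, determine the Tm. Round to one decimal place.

Length n = 30. Scanning the sequence gives A=2, C=9, G=14, T=5.
G+C = 23, so %GC = 23/30 × 100 = 76.667%
Salt term: 16.6 × (-0.521) = -8.649
GC term: 0.41 × 76.667 = 31.433; length term: −500/30 = −16.667
Tm = 81.5 + (-8.649) + 31.433 − 16.667 = 87.617 → 87.6°C

87.6°C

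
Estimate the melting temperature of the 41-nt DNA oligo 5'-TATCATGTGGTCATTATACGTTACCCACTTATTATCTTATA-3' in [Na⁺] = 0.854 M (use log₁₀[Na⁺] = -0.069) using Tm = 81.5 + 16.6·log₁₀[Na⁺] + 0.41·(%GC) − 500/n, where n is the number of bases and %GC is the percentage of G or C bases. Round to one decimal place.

Length n = 41. Counting bases: G=4, A=11, C=8, T=18
G+C = 12, so %GC = 12/41 × 100 = 29.268%
Salt term: 16.6 × (-0.069) = -1.145
GC term: 0.41 × 29.268 = 12; length term: −500/41 = −12.195
Tm = 81.5 + (-1.145) + 12 − 12.195 = 80.16 → 80.2°C

80.2°C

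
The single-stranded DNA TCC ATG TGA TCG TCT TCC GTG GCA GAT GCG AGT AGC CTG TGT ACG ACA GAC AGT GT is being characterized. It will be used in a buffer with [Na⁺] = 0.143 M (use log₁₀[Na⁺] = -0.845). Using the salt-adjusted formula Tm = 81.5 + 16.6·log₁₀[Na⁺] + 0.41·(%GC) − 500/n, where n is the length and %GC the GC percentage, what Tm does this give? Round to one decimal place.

80.5°C

Length n = 56. G=17, A=11, T=15, C=13
G+C = 30, so %GC = 30/56 × 100 = 53.571%
Salt term: 16.6 × (-0.845) = -14.027
GC term: 0.41 × 53.571 = 21.964; length term: −500/56 = −8.929
Tm = 81.5 + (-14.027) + 21.964 − 8.929 = 80.508 → 80.5°C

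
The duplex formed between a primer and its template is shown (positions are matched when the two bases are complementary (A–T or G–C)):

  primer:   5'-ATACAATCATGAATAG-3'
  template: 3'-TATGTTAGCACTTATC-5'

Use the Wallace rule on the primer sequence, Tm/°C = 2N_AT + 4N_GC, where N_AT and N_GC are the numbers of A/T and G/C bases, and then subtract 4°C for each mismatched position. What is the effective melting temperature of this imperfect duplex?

36°C

Primer base counts: A=8, T=4, G=2, C=2 → A+T=12, G+C=4
Perfect-match Tm = 2(12) + 4(4) = 24 + 16 = 40°C
Mismatches (positions where the bases are not complementary): 1 (at position 9)
Effective Tm = 40 − 1×4 = 40 − 4 = 36°C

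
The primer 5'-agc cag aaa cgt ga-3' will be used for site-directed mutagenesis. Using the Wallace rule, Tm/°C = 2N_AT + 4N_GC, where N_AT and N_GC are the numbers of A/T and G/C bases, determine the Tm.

42°C

Counting bases: C=3, G=4, T=1, A=6
A+T = 7, G+C = 7
Tm = 4·7 + 2·7 = 28 + 14 = 42°C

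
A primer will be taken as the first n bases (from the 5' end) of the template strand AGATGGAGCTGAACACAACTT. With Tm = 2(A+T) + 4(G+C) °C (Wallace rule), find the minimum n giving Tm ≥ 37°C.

n = 13

First 12 bases: AGATGGAGCTGA → Tm = 36°C (< 37°C)
First 13 bases: AGATGGAGCTGAA → Tm = 38°C (≥ 37°C)
Each additional base adds 2°C (A/T) or 4°C (G/C), so Tm is non-decreasing in n; n = 13 is the first length to reach 37°C.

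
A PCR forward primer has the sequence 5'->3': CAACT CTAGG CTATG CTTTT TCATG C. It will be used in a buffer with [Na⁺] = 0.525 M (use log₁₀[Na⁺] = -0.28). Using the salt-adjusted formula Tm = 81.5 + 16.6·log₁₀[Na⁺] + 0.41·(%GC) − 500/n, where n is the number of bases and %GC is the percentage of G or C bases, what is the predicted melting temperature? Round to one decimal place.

Length n = 26. Counting bases: G=4, T=10, C=7, A=5
G+C = 11, so %GC = 11/26 × 100 = 42.308%
Salt term: 16.6 × (-0.28) = -4.648
GC term: 0.41 × 42.308 = 17.346; length term: −500/26 = −19.231
Tm = 81.5 + (-4.648) + 17.346 − 19.231 = 74.967 → 75.0°C

75.0°C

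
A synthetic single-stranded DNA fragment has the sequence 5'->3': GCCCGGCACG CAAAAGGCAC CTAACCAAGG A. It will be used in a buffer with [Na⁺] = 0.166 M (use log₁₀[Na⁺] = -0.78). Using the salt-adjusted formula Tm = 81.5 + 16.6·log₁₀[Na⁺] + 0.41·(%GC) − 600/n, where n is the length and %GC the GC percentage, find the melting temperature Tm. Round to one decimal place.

74.3°C

Length n = 31. Scanning the sequence gives G=8, T=1, C=11, A=11.
G+C = 19, so %GC = 19/31 × 100 = 61.29%
Salt term: 16.6 × (-0.78) = -12.948
GC term: 0.41 × 61.29 = 25.129; length term: −600/31 = −19.355
Tm = 81.5 + (-12.948) + 25.129 − 19.355 = 74.326 → 74.3°C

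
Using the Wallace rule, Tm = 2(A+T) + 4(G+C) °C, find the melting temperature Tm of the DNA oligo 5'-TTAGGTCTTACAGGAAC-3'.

Base counts: A=5, T=5, G=4, C=3
A+T = 10, G+C = 7
Tm = 4·7 + 2·10 = 28 + 20 = 48°C

48°C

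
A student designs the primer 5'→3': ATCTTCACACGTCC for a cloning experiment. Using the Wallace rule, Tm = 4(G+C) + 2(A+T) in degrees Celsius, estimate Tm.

42°C

T=4, A=3, C=6, G=1
AT pairs contribute 7, GC pairs contribute 7.
Tm = 2(7) + 4(7) = 14 + 28 = 42°C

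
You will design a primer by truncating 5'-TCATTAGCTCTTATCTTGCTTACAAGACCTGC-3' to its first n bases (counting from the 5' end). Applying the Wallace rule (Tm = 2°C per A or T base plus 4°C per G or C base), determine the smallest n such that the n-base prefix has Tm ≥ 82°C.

First 29 bases: TCATTAGCTCTTATCTTGCTTACAAGACC → Tm = 80°C (< 82°C)
First 30 bases: TCATTAGCTCTTATCTTGCTTACAAGACCT → Tm = 82°C (≥ 82°C)
Since every base adds ≥2°C, Tm only increases with n, so the threshold is first crossed at n = 30.

n = 30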